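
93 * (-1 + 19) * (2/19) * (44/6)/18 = 1364/19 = 71.79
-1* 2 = -2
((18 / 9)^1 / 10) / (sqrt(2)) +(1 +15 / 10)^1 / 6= sqrt(2) / 10 +5 / 12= 0.56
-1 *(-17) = 17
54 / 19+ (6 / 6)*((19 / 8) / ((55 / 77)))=4687 / 760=6.17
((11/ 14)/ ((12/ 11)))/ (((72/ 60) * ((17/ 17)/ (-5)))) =-3025/ 1008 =-3.00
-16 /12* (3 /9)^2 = -4 /27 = -0.15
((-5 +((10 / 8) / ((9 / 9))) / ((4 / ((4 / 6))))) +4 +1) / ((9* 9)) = 5 / 1944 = 0.00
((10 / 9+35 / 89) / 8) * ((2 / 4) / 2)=1205 / 25632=0.05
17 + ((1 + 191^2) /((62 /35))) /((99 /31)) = 640118 /99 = 6465.84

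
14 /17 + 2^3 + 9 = 303 /17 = 17.82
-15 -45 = -60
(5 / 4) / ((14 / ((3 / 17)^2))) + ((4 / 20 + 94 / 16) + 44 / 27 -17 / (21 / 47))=-4734893 / 156060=-30.34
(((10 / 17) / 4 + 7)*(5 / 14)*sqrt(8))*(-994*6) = -517590*sqrt(2) / 17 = -43057.81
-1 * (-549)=549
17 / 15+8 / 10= 29 / 15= 1.93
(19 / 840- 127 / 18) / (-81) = 17723 / 204120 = 0.09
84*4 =336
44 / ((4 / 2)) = 22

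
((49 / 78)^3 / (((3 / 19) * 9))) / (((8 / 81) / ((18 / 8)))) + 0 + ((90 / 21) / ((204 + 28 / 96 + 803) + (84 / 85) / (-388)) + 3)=5476410020645119 / 784736958363904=6.98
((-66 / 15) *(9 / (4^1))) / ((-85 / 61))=6039 / 850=7.10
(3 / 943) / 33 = 1 / 10373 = 0.00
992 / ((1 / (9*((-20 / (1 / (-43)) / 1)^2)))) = 6603148800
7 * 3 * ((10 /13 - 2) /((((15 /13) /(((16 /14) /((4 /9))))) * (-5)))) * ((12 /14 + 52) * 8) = 170496 /35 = 4871.31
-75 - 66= -141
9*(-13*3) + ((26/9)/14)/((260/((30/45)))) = -351.00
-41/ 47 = -0.87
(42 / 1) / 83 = 42 / 83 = 0.51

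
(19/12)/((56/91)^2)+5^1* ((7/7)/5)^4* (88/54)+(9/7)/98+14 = 5395724177/296352000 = 18.21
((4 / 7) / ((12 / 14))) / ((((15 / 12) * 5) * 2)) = 4 / 75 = 0.05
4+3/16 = 67/16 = 4.19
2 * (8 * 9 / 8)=18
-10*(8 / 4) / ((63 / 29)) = -580 / 63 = -9.21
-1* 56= -56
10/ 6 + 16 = 53/ 3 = 17.67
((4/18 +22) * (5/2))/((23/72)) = 4000/23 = 173.91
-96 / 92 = -24 / 23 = -1.04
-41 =-41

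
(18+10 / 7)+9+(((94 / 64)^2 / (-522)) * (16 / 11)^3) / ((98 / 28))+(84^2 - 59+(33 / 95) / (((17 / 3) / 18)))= 27594970360964 / 3927255255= 7026.53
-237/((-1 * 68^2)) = 237/4624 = 0.05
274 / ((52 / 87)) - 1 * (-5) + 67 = 13791 / 26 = 530.42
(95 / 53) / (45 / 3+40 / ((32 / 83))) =4 / 265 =0.02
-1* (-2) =2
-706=-706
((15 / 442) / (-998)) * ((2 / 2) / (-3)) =5 / 441116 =0.00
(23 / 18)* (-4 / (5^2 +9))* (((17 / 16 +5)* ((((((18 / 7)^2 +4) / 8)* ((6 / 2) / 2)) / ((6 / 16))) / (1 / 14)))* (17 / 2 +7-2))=-435045 / 476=-913.96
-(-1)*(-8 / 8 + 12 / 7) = 5 / 7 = 0.71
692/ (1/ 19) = 13148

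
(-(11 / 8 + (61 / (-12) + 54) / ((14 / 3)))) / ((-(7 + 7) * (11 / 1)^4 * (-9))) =-83 / 12913362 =-0.00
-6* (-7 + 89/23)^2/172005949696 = -243/710868338978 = -0.00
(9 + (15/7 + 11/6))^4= 88223850625/3111696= 28352.34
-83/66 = -1.26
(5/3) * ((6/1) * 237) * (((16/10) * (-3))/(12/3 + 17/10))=-37920/19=-1995.79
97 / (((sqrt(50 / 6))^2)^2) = 873 / 625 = 1.40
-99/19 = -5.21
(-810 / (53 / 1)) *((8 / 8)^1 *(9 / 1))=-137.55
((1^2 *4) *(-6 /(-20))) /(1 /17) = 102 /5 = 20.40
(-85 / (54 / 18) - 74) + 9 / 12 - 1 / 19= -23173 / 228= -101.64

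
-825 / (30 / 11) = -605 / 2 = -302.50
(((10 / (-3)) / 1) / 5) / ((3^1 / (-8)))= 16 / 9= 1.78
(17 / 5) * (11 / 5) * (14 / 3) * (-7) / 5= -18326 / 375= -48.87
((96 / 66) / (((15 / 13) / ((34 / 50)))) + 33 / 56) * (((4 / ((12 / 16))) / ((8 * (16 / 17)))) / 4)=5680397 / 22176000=0.26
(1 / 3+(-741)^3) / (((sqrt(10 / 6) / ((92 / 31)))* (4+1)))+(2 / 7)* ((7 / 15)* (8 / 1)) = 16 / 15 - 112295849704* sqrt(15) / 2325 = -187062345.49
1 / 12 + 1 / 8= 0.21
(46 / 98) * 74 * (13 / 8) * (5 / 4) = 55315 / 784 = 70.55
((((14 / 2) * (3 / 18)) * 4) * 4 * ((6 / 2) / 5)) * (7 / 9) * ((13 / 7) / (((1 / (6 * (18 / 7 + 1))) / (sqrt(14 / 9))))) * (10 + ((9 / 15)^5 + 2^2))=9150544 * sqrt(14) / 5625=6086.79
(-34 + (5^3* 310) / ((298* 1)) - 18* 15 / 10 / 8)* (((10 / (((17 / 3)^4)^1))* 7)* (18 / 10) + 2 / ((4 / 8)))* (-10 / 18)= -212.20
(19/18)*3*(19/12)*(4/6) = 361/108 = 3.34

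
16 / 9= 1.78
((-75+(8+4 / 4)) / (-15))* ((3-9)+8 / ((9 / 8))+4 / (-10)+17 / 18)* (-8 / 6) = -6556 / 675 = -9.71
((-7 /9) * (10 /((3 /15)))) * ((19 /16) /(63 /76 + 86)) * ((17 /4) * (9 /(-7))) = 153425 /52792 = 2.91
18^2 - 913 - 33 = -622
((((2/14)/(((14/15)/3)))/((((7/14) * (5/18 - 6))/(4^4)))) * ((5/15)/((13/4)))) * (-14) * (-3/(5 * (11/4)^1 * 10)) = -663552/515515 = -1.29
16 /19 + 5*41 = 3911 /19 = 205.84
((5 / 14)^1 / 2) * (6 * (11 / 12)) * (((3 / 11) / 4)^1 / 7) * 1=15 / 1568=0.01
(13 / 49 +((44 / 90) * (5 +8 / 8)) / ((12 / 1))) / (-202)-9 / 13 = -2011651 / 2895165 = -0.69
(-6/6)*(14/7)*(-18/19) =36/19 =1.89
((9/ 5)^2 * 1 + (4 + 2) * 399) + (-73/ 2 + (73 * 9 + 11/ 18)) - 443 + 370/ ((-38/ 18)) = 10260376/ 4275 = 2400.09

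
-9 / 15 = -3 / 5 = -0.60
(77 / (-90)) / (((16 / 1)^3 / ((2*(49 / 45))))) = -3773 / 8294400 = -0.00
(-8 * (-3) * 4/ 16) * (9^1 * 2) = 108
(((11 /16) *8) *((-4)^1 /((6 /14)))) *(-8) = 1232 /3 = 410.67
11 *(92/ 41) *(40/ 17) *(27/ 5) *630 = 137712960/ 697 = 197579.57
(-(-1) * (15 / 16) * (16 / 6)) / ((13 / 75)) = 375 / 26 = 14.42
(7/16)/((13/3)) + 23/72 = 787/1872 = 0.42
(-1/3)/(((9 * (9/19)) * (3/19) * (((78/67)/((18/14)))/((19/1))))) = -10.39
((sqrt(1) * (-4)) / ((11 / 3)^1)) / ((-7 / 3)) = 36 / 77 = 0.47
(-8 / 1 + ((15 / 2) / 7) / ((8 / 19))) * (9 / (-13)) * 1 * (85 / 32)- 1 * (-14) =86131 / 3584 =24.03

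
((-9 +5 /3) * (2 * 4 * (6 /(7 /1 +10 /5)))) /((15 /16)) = -5632 /135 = -41.72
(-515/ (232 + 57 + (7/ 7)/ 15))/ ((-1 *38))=0.05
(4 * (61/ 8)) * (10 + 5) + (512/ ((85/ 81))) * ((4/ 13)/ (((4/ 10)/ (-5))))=-627225/ 442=-1419.06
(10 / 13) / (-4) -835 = -21715 / 26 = -835.19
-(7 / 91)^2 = -0.01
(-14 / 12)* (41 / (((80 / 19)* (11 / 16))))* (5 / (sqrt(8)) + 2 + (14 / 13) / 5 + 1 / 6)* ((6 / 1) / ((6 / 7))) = -35460859 / 128700-38171* sqrt(2) / 264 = -480.01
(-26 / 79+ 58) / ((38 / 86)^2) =8424044 / 28519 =295.38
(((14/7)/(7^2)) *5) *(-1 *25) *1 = -250/49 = -5.10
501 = 501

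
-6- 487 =-493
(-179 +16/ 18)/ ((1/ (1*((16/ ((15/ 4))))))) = -102592/ 135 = -759.94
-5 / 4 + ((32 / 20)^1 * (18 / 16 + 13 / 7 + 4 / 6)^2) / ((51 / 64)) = 11462333 / 449820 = 25.48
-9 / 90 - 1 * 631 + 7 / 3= -18863 / 30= -628.77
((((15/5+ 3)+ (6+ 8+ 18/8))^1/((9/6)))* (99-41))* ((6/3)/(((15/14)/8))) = 578144/45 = 12847.64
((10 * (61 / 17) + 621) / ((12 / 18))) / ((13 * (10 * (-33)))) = -859 / 3740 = -0.23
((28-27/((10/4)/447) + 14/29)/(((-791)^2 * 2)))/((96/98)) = -21746/5554515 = -0.00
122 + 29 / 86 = 10521 / 86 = 122.34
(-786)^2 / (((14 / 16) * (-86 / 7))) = -2471184 / 43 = -57469.40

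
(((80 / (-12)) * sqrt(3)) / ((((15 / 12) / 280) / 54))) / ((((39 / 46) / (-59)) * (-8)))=-9119040 * sqrt(3) / 13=-1214972.35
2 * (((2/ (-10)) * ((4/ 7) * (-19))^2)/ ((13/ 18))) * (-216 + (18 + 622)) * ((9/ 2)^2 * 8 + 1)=-14370872832/ 3185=-4512047.98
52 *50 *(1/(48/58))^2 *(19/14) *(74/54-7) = -98670325/3402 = -29003.62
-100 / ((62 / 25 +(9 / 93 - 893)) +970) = -19375 / 15418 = -1.26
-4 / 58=-0.07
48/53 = 0.91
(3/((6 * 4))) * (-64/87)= -8/87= -0.09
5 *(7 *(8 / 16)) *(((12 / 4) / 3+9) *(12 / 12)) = 175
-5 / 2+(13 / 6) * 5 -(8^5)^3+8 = -105553116266447 / 3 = -35184372088815.67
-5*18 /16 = -45 /8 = -5.62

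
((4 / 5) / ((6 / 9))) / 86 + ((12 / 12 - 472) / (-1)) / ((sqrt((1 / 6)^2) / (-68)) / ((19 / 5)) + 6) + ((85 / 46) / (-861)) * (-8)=15551641958903 / 198010296015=78.54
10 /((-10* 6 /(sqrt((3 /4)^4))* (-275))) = 3 /8800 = 0.00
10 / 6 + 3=14 / 3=4.67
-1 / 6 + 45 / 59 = 0.60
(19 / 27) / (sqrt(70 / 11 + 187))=19 * sqrt(23397) / 57429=0.05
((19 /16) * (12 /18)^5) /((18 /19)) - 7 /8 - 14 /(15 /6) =-551993 /87480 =-6.31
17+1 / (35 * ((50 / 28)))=2127 / 125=17.02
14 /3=4.67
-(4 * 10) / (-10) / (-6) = -2 / 3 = -0.67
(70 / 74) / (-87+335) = 35 / 9176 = 0.00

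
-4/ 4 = -1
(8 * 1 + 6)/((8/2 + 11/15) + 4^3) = 0.20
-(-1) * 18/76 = 9/38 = 0.24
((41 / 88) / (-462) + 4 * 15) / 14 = 2439319 / 569184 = 4.29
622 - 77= 545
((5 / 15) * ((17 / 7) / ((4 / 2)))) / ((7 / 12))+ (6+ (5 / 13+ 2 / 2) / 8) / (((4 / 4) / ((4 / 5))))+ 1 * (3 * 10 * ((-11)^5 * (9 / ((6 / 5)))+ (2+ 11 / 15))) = -115412893766 / 3185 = -36236387.37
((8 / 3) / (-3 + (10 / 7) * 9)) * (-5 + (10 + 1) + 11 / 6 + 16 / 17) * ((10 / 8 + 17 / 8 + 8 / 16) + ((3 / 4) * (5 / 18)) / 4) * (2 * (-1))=-2361905 / 126684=-18.64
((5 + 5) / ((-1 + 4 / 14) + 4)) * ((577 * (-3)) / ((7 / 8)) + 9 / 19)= -2630490 / 437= -6019.43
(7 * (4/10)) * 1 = 14/5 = 2.80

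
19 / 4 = 4.75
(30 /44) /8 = 15 /176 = 0.09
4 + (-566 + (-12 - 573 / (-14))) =-7463 / 14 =-533.07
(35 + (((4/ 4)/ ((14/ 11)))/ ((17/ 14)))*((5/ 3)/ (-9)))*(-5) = -80050/ 459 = -174.40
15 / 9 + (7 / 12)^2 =289 / 144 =2.01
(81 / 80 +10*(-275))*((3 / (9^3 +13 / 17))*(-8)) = 11215869 / 124060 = 90.41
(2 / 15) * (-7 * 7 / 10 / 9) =-49 / 675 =-0.07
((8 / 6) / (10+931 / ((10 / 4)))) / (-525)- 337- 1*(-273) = -9636481 / 150570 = -64.00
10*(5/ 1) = 50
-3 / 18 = -1 / 6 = -0.17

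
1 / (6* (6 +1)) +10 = 421 / 42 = 10.02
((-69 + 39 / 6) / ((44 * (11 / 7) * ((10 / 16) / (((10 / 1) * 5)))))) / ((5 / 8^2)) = -925.62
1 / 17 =0.06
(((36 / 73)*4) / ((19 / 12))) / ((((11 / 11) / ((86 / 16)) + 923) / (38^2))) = 5647104 / 2897881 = 1.95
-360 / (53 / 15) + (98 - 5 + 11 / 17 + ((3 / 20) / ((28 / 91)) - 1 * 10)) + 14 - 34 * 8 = -19876221 / 72080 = -275.75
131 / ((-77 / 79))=-134.40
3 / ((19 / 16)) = 48 / 19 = 2.53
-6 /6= -1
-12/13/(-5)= 12/65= 0.18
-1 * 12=-12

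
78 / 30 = 13 / 5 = 2.60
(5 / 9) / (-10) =-1 / 18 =-0.06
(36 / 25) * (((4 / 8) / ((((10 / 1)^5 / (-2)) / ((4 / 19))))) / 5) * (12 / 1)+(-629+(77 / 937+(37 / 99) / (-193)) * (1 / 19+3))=-83546300673416611 / 132875750390625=-628.76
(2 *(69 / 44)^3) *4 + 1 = 339157 / 10648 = 31.85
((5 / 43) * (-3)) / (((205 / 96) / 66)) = -19008 / 1763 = -10.78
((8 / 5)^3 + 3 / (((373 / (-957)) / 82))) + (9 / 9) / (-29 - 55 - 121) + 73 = -1059168434 / 1911625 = -554.07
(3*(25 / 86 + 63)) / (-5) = -16329 / 430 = -37.97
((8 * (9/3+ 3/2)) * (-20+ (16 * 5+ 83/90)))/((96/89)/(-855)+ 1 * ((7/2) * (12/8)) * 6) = 111261036/1597931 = 69.63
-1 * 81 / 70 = -81 / 70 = -1.16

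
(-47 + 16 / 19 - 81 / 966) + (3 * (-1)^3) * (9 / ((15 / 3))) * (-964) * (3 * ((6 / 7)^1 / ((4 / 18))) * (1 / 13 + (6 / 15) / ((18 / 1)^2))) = 9269051453 / 1988350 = 4661.68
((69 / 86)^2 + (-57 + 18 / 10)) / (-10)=2017491 / 369800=5.46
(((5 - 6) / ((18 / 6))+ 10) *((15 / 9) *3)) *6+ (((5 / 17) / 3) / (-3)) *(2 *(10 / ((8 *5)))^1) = 88735 / 306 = 289.98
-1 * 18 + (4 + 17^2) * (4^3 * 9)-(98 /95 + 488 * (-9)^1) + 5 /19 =173141.23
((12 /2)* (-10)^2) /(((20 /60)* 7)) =1800 /7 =257.14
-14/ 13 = -1.08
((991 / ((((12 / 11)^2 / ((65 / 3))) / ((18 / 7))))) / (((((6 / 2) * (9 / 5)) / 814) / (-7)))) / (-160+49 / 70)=79306137625 / 258066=307309.52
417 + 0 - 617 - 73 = -273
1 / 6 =0.17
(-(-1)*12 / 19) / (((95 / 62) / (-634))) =-471696 / 1805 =-261.33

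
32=32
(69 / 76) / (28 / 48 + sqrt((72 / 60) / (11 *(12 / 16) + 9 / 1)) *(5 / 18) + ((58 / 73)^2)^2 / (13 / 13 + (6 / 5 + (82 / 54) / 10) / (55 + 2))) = 174102683043739223839197969 / 185451452928372266205669499 - 864775630820668679303148 *sqrt(230) / 185451452928372266205669499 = 0.87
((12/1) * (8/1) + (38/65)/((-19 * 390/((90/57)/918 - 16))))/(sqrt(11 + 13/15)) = 3537284107 * sqrt(2670)/6558628050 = 27.87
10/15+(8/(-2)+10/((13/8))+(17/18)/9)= 6161/2106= 2.93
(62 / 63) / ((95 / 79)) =4898 / 5985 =0.82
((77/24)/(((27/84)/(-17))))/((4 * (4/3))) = -9163/288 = -31.82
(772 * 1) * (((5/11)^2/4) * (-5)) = -24125/121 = -199.38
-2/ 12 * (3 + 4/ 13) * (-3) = 43/ 26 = 1.65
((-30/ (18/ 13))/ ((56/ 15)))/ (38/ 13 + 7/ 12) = -12675/ 7658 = -1.66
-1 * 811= -811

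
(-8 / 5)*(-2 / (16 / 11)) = 11 / 5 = 2.20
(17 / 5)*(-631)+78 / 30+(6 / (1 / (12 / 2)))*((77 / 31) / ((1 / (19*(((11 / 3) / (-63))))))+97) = 581398 / 465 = 1250.32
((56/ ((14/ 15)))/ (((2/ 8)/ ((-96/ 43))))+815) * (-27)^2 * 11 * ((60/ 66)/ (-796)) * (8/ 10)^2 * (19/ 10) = -133025004/ 42785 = -3109.15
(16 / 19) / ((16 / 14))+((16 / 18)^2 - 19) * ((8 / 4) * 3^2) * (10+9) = -1064824 / 171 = -6227.04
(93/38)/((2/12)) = 279/19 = 14.68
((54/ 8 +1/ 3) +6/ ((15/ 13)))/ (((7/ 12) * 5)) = 737/ 175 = 4.21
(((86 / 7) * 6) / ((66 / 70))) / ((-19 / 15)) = -12900 / 209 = -61.72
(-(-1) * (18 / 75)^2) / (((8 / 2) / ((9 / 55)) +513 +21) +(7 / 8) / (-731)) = 1894752 / 18369990625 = 0.00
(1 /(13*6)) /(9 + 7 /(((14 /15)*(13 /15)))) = 1 /1377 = 0.00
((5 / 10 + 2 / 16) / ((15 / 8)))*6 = 2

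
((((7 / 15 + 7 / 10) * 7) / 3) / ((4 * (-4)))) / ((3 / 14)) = -343 / 432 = -0.79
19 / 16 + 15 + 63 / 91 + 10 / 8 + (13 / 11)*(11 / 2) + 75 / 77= 410071 / 16016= 25.60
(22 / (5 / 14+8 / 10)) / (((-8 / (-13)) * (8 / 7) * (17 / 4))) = 35035 / 5508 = 6.36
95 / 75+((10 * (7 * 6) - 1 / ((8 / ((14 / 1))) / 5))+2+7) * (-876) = -5522066 / 15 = -368137.73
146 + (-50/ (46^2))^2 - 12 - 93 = 45894549/ 1119364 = 41.00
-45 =-45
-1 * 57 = -57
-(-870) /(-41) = -870 /41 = -21.22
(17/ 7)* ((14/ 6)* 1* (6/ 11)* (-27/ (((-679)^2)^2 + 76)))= -918/ 2338146841327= -0.00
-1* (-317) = 317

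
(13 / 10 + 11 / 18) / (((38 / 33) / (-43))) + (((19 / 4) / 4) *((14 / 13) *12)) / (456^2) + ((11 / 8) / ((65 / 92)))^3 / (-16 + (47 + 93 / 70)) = -64511029457599 / 906858326400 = -71.14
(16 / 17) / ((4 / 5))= 20 / 17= 1.18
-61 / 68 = -0.90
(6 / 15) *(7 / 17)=14 / 85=0.16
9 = 9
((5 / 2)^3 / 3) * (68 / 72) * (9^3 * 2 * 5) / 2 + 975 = 302475 / 16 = 18904.69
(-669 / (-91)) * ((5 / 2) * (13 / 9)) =1115 / 42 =26.55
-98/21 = -4.67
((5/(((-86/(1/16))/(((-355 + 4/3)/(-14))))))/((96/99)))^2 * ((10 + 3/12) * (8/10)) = 27923509405/380008136704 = 0.07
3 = 3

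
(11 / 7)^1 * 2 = 22 / 7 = 3.14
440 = 440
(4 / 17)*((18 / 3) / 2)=12 / 17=0.71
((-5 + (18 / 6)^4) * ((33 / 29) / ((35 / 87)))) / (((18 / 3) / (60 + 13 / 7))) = 542982 / 245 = 2216.25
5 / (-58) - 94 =-5457 / 58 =-94.09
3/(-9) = -1/3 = -0.33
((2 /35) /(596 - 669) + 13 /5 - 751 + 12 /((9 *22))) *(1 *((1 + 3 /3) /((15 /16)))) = -2019081664 /1264725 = -1596.46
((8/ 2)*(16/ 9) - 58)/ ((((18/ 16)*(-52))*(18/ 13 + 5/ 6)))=1832/ 4671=0.39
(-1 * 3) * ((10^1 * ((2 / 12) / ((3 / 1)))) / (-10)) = 1 / 6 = 0.17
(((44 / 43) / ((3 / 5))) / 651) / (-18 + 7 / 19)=-836 / 5626593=-0.00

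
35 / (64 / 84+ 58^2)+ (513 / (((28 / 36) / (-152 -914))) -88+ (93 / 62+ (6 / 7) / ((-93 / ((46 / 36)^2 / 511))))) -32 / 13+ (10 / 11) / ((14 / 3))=-12763776124594252073 / 18151199037972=-703191.90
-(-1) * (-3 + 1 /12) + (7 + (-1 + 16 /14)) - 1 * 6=-1.77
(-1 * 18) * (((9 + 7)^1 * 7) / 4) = -504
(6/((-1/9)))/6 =-9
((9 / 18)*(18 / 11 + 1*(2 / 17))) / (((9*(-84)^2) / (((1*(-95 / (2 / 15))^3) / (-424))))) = 4394046875 / 372970752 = 11.78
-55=-55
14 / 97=0.14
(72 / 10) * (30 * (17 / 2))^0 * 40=288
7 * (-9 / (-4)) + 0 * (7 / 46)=63 / 4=15.75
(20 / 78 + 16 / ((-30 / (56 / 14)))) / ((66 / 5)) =-0.14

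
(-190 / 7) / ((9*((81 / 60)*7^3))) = -0.01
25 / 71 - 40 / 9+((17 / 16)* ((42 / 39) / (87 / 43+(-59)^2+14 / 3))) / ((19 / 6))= -4.09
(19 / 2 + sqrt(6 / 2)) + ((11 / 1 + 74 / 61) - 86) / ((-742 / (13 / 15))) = sqrt(3) + 464882 / 48495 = 11.32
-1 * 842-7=-849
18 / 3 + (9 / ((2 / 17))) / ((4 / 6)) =483 / 4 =120.75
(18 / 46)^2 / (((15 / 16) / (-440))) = -38016 / 529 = -71.86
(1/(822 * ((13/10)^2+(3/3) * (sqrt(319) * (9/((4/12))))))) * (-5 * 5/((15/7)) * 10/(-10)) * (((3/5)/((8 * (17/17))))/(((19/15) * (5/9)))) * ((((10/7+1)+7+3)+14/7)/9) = -426725/24212912742868+1704375 * sqrt(319)/6053228185717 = 0.00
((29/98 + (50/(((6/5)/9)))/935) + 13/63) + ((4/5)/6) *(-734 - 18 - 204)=-104372981/824670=-126.56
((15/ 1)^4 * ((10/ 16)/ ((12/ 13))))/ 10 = 3427.73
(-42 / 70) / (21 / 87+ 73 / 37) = -1073 / 3960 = -0.27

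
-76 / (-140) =19 / 35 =0.54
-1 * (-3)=3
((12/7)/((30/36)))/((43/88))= 6336/1505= 4.21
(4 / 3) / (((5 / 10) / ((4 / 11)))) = 32 / 33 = 0.97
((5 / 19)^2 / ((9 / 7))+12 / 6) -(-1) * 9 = 35914 / 3249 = 11.05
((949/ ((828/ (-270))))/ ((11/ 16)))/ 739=-113880/ 186967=-0.61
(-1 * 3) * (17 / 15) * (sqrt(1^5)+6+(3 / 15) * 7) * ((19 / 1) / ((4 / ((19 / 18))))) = -42959 / 300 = -143.20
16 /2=8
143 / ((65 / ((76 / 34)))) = 4.92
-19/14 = -1.36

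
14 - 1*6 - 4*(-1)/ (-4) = 7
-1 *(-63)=63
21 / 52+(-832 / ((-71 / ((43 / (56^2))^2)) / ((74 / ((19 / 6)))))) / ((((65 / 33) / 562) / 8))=99305514489 / 842126740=117.92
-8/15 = -0.53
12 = 12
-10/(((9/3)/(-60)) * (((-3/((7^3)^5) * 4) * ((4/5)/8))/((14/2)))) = -16616465284800500/3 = -5538821761600166.67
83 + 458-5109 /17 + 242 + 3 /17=482.65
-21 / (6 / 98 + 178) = -1029 / 8725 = -0.12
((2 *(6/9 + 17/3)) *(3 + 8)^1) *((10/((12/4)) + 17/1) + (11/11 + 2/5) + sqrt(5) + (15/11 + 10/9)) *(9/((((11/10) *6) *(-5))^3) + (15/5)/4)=227525 *sqrt(5)/2178 + 545286415/215622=2762.49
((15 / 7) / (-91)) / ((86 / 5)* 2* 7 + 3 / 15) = -0.00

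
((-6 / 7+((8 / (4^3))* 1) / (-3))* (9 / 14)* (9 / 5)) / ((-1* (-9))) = -453 / 3920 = -0.12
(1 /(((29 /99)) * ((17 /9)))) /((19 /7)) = 6237 /9367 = 0.67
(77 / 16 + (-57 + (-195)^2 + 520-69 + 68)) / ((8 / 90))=27714105 / 64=433032.89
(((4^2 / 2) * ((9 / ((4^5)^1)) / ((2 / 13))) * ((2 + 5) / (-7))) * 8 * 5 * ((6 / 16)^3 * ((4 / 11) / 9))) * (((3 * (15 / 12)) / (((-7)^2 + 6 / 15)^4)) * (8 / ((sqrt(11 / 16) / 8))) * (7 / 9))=-984375 * sqrt(11) / 2217225195328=-0.00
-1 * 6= -6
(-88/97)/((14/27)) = -1188/679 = -1.75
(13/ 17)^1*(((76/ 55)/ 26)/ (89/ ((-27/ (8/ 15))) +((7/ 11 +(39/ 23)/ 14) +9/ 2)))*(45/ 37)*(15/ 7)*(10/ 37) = 477859500/ 58415299819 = 0.01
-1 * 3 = -3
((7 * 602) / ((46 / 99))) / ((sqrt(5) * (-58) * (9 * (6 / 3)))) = -23177 * sqrt(5) / 13340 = -3.88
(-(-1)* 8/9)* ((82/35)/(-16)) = -41/315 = -0.13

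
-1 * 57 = -57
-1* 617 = -617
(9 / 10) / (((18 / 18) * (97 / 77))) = 693 / 970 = 0.71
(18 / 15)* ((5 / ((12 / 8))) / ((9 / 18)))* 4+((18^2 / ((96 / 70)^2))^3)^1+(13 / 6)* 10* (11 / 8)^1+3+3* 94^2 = 4041184615571 / 786432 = 5138631.97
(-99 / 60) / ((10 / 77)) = -2541 / 200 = -12.70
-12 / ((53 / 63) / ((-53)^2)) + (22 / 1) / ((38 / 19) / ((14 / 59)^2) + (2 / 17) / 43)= -101963750840 / 2544807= -40067.38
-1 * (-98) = 98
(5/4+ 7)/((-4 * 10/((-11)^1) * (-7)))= -363/1120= -0.32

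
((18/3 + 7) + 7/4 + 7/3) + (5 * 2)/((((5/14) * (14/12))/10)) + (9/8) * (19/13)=258.73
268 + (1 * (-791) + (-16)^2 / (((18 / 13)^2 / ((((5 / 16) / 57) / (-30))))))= -7244411 / 13851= -523.02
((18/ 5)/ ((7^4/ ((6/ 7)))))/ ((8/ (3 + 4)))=27/ 24010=0.00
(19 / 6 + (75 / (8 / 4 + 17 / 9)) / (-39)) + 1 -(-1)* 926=507601 / 546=929.67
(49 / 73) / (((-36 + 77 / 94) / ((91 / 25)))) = -419146 / 6035275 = -0.07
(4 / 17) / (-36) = -1 / 153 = -0.01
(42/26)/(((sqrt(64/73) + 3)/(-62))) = -285138/7709 + 10416 * sqrt(73)/7709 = -25.44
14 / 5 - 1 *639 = -3181 / 5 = -636.20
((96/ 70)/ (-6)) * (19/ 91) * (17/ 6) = -0.14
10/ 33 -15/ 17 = -325/ 561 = -0.58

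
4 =4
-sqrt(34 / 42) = -sqrt(357) / 21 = -0.90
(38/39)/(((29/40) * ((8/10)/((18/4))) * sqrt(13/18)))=8550 * sqrt(26)/4901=8.90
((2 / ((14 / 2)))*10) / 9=20 / 63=0.32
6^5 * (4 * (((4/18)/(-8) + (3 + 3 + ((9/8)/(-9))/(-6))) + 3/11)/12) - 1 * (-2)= 178672/11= 16242.91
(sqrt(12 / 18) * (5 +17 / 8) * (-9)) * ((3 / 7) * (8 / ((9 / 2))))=-114 * sqrt(6) / 7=-39.89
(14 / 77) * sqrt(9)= 6 / 11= 0.55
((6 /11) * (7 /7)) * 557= 3342 /11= 303.82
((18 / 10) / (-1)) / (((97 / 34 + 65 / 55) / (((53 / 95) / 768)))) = -9911 / 30582400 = -0.00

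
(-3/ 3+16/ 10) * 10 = 6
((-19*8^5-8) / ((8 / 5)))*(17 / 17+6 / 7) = -722660.71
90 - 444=-354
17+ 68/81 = 1445/81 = 17.84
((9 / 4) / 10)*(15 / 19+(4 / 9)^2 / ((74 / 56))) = 53467 / 253080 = 0.21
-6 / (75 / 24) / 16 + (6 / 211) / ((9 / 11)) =-1349 / 15825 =-0.09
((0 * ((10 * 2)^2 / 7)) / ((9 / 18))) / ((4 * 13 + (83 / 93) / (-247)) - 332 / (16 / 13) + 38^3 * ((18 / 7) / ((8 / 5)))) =0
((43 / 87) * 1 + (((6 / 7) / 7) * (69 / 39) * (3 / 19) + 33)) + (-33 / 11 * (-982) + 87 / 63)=3138781355 / 1052961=2980.91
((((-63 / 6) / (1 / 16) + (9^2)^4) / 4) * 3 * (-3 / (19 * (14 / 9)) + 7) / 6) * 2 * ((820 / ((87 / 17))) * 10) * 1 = 118953258262.54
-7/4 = -1.75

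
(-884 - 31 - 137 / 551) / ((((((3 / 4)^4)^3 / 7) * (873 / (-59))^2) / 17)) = -3504786530734440448 / 223169655436839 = -15704.58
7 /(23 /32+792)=224 /25367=0.01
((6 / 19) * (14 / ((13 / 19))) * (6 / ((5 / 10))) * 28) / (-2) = -14112 / 13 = -1085.54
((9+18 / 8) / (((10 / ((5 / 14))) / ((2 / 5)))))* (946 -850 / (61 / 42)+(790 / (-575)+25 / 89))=288705861 / 4994680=57.80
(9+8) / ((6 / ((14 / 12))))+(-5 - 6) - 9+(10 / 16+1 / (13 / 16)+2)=-12017 / 936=-12.84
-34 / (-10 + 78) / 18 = -1 / 36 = -0.03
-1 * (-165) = 165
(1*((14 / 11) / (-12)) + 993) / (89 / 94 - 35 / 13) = -40039441 / 70389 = -568.83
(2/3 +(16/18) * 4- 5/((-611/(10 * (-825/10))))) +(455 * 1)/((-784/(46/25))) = -5538161/1539720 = -3.60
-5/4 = -1.25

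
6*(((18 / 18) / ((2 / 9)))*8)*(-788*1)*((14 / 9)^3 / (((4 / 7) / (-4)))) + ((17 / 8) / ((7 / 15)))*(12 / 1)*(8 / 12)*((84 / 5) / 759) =4484713.10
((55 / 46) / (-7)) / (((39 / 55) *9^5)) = -3025 / 741537342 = -0.00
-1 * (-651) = 651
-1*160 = -160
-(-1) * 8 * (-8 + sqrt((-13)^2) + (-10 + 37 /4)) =34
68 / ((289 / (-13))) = -52 / 17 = -3.06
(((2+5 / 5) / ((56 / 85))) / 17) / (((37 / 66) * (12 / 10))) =825 / 2072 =0.40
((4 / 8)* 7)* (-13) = -91 / 2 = -45.50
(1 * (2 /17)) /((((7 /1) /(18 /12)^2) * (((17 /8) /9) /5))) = 1620 /2023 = 0.80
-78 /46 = -39 /23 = -1.70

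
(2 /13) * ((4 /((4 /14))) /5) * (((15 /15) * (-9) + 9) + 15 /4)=21 /13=1.62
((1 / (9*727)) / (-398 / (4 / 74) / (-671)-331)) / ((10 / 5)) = -671 / 2810061468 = -0.00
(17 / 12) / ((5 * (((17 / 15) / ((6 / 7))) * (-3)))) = -0.07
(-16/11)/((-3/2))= 32/33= 0.97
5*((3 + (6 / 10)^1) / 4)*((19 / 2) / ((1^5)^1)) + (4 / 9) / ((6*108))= 124661 / 2916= 42.75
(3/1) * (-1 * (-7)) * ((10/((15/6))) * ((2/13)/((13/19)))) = 3192/169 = 18.89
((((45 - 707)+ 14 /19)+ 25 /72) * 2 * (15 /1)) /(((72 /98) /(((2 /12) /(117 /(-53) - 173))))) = 25.67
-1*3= -3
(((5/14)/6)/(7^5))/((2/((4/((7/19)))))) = 95/4941258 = 0.00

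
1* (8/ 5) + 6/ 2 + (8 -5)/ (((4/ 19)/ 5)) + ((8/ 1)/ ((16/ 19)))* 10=3417/ 20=170.85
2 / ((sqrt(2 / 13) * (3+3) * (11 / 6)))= sqrt(26) / 11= 0.46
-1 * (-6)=6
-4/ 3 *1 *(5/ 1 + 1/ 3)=-64/ 9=-7.11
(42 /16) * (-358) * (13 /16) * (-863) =42172221 /64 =658940.95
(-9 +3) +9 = 3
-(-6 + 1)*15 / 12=25 / 4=6.25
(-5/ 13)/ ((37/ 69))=-345/ 481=-0.72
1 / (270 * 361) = 1 / 97470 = 0.00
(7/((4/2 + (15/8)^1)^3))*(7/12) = 6272/89373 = 0.07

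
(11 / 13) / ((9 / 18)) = 1.69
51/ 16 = 3.19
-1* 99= -99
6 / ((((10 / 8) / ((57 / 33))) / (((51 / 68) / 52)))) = 171 / 1430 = 0.12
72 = 72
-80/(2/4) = -160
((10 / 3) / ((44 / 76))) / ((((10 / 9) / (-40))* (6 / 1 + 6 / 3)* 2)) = -12.95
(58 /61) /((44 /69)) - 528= -706575 /1342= -526.51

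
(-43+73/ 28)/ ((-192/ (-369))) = -139113/ 1792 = -77.63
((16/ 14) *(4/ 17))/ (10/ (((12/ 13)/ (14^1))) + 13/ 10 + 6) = 960/ 567511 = 0.00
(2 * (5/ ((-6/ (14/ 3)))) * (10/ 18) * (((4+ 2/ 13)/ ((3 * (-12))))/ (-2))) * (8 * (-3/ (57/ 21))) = 4900/ 2223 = 2.20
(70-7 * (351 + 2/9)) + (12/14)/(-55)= -8276399/3465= -2388.57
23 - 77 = -54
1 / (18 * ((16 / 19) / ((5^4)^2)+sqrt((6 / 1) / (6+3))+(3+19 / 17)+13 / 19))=0.01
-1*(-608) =608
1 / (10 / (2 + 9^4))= 6563 / 10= 656.30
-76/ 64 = -19/ 16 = -1.19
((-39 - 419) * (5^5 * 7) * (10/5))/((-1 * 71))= 282218.31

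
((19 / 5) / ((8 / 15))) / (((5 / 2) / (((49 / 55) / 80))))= 2793 / 88000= 0.03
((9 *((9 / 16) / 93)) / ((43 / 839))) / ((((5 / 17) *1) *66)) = 128367 / 2346080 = 0.05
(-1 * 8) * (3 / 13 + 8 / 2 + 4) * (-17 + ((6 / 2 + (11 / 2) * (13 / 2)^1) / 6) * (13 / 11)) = 264611 / 429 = 616.81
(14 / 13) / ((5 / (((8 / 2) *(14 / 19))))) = 784 / 1235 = 0.63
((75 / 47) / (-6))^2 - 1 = -0.93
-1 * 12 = -12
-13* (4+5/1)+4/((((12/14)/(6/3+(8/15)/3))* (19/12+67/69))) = -113.02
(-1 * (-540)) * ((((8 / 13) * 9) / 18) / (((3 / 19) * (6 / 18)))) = 41040 / 13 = 3156.92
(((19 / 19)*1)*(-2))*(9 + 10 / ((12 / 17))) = -139 / 3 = -46.33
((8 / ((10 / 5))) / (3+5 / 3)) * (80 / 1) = 480 / 7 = 68.57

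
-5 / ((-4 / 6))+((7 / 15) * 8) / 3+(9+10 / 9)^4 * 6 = 1371690461 / 21870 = 62720.19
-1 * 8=-8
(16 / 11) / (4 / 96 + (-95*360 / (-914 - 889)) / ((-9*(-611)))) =47003008 / 1457907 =32.24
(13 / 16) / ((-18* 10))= -13 / 2880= -0.00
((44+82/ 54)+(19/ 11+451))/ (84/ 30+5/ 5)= 739895/ 5643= 131.12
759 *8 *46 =279312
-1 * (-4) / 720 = 1 / 180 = 0.01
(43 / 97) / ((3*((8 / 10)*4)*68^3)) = 215 / 1463995392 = 0.00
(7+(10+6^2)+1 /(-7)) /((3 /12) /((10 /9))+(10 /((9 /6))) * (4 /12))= 133200 /6167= 21.60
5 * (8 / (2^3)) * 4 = 20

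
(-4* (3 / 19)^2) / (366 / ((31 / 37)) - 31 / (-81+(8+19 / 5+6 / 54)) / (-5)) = -1156548 / 5065242623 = -0.00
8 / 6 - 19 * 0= 4 / 3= 1.33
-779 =-779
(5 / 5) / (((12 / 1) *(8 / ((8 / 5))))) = 1 / 60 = 0.02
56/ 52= 14/ 13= 1.08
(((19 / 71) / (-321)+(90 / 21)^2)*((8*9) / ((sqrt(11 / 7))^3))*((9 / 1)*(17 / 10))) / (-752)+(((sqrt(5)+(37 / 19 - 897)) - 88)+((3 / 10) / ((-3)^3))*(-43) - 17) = -1709273 / 1710 - 9414534771*sqrt(77) / 6048579460+sqrt(5) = -1011.00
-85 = -85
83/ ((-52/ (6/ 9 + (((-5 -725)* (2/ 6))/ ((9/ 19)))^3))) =110733104979937/ 511758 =216377868.02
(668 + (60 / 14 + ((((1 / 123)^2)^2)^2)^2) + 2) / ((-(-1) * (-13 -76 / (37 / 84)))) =-479319950429948007250317027056256917299 / 131892580267471091894262395414500836855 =-3.63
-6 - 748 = -754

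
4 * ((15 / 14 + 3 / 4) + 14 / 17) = 1259 / 119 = 10.58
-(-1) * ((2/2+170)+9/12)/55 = 3.12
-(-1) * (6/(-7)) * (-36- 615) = 558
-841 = -841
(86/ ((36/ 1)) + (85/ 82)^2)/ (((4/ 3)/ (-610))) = -63925255/ 40344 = -1584.50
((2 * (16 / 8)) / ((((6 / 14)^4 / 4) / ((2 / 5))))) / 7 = 10976 / 405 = 27.10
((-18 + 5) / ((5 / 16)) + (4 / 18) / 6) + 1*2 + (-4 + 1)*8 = -8581 / 135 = -63.56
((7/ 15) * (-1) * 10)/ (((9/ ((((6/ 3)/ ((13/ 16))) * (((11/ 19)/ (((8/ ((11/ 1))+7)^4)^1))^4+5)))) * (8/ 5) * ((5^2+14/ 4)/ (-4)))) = 722510193766300129291909513444586374016/ 1290648343453782560425000069244384765625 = 0.56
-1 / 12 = -0.08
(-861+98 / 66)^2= 804516496 / 1089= 738766.30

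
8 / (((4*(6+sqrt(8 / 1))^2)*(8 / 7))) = 11 / 112- 3*sqrt(2) / 56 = 0.02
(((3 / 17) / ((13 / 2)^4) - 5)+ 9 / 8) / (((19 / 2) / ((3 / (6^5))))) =-15051263 / 95646904704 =-0.00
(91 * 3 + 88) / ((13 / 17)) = 6137 / 13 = 472.08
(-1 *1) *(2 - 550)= 548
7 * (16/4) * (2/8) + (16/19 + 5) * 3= 466/19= 24.53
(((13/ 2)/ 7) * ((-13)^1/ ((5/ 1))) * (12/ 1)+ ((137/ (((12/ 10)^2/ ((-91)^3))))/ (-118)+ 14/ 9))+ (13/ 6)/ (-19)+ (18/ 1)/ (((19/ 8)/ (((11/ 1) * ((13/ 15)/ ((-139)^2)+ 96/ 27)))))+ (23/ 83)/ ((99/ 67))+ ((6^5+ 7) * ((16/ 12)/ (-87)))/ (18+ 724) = 46555696261758983535311/ 76591468944448920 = 607844.41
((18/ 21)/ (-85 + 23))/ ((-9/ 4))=4/ 651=0.01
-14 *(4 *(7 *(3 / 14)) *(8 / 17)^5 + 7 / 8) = -80583041 / 5679428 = -14.19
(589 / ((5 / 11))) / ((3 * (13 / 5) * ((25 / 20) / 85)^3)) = 2037204928 / 39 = 52236023.79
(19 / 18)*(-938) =-8911 / 9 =-990.11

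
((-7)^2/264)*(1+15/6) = 343/528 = 0.65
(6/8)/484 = 3/1936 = 0.00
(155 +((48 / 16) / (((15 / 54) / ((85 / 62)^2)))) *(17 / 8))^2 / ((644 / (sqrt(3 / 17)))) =9281375506225 *sqrt(51) / 2588341224448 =25.61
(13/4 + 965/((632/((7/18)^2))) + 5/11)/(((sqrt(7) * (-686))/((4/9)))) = -8864431 * sqrt(7)/24336574416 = -0.00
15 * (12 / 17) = 180 / 17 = 10.59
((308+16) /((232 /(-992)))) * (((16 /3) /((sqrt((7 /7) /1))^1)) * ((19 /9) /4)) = -113088 /29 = -3899.59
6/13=0.46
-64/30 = -2.13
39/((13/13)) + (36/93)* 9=1317/31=42.48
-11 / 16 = -0.69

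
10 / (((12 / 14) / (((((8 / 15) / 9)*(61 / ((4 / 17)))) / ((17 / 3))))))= 854 / 27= 31.63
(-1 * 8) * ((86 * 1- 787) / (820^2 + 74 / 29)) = 81316 / 9749837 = 0.01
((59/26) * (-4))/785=-118/10205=-0.01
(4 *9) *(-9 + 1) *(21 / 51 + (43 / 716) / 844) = -76155462 / 642073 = -118.61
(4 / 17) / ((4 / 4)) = 4 / 17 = 0.24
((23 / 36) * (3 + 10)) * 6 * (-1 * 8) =-1196 / 3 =-398.67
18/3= 6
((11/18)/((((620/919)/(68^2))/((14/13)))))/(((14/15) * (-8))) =-2921501/4836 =-604.12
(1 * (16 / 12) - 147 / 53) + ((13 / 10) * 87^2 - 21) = 15609443 / 1590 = 9817.26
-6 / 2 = -3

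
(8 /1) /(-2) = -4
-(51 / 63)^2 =-289 / 441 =-0.66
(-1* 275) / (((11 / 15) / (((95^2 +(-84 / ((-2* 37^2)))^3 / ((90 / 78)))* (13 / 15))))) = -2933125.01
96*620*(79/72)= 195920/3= 65306.67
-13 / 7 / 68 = -13 / 476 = -0.03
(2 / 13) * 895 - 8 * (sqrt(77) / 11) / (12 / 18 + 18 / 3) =1790 / 13 - 6 * sqrt(77) / 55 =136.74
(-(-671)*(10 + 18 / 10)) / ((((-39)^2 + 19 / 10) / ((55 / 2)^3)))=6586619875 / 60916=108126.27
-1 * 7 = -7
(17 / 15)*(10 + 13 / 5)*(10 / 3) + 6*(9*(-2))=-302 / 5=-60.40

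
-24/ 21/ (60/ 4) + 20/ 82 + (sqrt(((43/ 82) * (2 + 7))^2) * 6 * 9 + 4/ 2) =257.02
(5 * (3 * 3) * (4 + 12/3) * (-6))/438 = -360/73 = -4.93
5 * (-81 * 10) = -4050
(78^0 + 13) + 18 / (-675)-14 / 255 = 17746 / 1275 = 13.92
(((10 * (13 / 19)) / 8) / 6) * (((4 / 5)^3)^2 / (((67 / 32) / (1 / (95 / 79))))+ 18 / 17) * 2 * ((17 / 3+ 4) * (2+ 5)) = 22.43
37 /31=1.19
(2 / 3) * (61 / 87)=122 / 261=0.47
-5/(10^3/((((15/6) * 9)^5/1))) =-7381125/256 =-28832.52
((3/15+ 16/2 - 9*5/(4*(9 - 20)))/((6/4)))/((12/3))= 2029/1320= 1.54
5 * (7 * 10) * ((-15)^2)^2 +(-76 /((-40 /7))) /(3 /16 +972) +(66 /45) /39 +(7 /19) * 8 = 1021154326722604 /57631275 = 17718753.00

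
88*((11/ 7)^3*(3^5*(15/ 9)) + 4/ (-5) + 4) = 237667144/ 1715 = 138581.43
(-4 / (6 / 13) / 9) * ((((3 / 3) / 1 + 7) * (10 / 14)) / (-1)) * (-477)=-55120 / 21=-2624.76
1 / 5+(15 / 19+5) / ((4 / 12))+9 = 2524 / 95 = 26.57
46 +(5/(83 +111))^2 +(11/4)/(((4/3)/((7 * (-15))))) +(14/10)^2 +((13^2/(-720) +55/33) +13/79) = -223446423727/1337959800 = -167.01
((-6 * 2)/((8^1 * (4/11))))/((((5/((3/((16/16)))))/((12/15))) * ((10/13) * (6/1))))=-429/1000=-0.43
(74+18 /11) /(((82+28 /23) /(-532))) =-5090176 /10527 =-483.54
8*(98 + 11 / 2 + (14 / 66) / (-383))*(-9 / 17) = -31395108 / 71621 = -438.35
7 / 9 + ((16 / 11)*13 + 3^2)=2840 / 99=28.69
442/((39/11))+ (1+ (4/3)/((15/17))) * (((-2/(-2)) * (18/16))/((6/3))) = 30259/240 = 126.08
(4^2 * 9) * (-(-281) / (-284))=-10116 / 71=-142.48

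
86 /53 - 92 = -4790 /53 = -90.38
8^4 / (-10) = -2048 / 5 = -409.60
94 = 94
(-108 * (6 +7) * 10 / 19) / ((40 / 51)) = -17901 / 19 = -942.16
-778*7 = -5446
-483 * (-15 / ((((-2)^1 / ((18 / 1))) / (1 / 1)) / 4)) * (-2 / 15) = 34776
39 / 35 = 1.11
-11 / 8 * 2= -11 / 4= -2.75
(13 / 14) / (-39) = -1 / 42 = -0.02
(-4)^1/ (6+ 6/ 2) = -0.44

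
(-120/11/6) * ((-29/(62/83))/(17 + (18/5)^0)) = 12035/3069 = 3.92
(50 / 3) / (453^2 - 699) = 5 / 61353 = 0.00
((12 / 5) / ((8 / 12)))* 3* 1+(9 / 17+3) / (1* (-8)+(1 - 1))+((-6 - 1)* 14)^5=-1536665352799 / 170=-9039207957.64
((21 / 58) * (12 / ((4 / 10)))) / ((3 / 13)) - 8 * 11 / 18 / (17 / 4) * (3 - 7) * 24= 232943 / 1479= 157.50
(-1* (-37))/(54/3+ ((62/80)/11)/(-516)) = 8400480/4086689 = 2.06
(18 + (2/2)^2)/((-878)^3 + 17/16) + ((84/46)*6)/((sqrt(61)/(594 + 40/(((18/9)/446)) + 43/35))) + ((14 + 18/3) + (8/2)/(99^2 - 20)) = 111499280004344/5574850014585 + 11989188*sqrt(61)/7015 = 13368.33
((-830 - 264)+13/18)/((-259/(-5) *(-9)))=98395/41958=2.35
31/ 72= 0.43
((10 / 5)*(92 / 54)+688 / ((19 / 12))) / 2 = 112330 / 513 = 218.97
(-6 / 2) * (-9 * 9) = 243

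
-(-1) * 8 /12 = 2 /3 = 0.67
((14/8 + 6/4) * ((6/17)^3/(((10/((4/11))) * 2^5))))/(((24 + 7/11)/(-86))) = -15093/26628460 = -0.00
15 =15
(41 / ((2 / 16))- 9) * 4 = 1276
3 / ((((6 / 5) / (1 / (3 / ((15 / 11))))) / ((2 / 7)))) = 25 / 77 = 0.32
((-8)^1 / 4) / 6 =-1 / 3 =-0.33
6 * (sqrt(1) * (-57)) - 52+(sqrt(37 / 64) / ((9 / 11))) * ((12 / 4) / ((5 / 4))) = -394+11 * sqrt(37) / 30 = -391.77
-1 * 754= -754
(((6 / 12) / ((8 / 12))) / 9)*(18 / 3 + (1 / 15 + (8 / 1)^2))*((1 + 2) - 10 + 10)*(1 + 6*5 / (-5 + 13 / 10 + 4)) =106151 / 60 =1769.18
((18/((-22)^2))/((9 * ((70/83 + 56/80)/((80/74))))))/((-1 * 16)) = -2075/11470074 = -0.00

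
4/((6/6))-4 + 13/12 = 13/12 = 1.08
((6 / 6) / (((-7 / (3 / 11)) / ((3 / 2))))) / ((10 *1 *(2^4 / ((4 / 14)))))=-9 / 86240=-0.00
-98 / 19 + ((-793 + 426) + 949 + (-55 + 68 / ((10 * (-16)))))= 396277 / 760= 521.42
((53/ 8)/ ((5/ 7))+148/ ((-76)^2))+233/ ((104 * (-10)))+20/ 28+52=162391351/ 2628080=61.79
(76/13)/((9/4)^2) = 1216/1053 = 1.15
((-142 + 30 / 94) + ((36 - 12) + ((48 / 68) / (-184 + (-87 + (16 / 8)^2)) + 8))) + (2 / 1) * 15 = -5666373 / 71111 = -79.68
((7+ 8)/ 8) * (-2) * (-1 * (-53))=-198.75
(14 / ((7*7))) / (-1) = -2 / 7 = -0.29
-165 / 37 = -4.46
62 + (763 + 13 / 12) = 9913 / 12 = 826.08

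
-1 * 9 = -9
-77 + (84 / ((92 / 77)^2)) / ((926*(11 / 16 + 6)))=-76.99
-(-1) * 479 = 479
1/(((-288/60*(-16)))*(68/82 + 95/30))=205/62912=0.00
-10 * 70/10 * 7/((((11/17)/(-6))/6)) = 299880/11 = 27261.82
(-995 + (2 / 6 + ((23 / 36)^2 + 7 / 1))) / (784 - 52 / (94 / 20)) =-60135889 / 47081088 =-1.28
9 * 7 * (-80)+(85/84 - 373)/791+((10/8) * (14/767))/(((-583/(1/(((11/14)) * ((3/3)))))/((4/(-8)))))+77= -1622175345966059/326822820324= -4963.47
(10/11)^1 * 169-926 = -8496/11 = -772.36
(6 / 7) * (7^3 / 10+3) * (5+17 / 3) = 11936 / 35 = 341.03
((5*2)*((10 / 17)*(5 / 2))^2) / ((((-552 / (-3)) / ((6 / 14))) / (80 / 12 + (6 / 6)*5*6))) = 171875 / 93058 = 1.85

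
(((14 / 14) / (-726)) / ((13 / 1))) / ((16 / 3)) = -1 / 50336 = -0.00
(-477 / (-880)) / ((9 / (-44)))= -53 / 20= -2.65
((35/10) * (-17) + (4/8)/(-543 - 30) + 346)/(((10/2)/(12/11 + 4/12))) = 701428/8595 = 81.61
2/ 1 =2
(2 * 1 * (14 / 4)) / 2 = 7 / 2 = 3.50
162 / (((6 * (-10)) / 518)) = -6993 / 5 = -1398.60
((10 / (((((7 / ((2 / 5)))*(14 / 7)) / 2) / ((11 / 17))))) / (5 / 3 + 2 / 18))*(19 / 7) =1881 / 3332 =0.56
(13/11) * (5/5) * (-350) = -4550/11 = -413.64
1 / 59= 0.02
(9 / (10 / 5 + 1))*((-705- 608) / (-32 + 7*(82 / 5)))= -6565 / 138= -47.57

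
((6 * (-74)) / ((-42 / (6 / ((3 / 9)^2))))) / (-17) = -3996 / 119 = -33.58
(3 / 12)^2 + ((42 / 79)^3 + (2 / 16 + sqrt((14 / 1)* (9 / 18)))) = 2664525 / 7888624 + sqrt(7) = 2.98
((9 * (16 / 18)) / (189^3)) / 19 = 8 / 128274111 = 0.00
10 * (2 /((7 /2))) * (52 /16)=18.57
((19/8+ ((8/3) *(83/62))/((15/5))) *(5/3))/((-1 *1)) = -39785/6696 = -5.94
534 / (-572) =-267 / 286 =-0.93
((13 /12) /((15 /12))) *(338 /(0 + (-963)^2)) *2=8788 /13910535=0.00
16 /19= 0.84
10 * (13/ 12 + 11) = 725/ 6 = 120.83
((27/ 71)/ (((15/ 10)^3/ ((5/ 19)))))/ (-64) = -5/ 10792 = -0.00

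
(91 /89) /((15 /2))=182 /1335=0.14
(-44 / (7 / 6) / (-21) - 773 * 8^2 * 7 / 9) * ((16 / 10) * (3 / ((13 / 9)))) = -407234496 / 3185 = -127860.12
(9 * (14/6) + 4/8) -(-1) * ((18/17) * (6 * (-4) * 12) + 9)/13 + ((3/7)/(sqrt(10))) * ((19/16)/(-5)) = -43/34 -57 * sqrt(10)/5600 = -1.30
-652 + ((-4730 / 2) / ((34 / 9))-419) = -57699 / 34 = -1697.03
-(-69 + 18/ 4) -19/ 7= 865/ 14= 61.79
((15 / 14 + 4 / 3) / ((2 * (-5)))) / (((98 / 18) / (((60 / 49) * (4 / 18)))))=-0.01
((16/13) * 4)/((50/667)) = 21344/325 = 65.67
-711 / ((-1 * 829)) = 711 / 829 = 0.86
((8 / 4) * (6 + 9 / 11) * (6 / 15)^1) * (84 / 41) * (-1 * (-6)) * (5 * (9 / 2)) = 680400 / 451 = 1508.65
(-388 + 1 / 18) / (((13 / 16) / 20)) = -1117280 / 117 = -9549.40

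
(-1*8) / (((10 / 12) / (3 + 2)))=-48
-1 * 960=-960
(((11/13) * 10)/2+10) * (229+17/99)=4197280/1287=3261.29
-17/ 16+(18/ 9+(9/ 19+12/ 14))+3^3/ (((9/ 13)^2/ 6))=724091/ 2128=340.27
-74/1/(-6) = 37/3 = 12.33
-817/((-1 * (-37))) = -817/37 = -22.08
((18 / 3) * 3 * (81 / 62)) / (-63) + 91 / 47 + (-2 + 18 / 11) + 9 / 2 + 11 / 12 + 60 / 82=7.35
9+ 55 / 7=118 / 7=16.86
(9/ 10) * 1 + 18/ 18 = 1.90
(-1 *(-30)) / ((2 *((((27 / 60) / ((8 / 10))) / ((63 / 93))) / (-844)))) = -472640 / 31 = -15246.45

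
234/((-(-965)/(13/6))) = 507/965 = 0.53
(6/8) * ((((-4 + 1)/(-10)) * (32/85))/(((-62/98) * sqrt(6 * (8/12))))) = -0.07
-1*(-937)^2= -877969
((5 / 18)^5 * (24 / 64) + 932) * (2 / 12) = 155.33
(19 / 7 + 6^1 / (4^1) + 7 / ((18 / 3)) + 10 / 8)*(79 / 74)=7.08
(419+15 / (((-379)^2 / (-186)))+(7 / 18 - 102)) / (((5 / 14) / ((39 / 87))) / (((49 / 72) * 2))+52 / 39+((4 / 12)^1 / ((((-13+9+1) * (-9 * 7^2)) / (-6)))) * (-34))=10976775765501 / 68138119324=161.10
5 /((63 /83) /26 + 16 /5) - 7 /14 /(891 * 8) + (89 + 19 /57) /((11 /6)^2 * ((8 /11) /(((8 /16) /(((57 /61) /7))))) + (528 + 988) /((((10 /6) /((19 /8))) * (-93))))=-10726269200273683 /4453270456420368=-2.41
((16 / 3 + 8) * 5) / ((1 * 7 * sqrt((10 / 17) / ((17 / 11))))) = 340 * sqrt(110) / 231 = 15.44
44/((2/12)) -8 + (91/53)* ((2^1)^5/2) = 15024/53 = 283.47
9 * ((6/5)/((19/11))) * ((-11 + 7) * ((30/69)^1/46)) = -2376/10051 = -0.24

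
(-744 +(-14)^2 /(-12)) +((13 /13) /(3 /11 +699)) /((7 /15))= -40939223 /53844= -760.33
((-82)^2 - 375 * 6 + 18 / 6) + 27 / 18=8957 / 2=4478.50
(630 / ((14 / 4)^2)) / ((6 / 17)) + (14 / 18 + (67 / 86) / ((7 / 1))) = 113471 / 774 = 146.60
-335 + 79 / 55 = -18346 / 55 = -333.56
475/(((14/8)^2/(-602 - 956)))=-11840800/49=-241648.98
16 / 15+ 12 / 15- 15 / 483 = 4433 / 2415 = 1.84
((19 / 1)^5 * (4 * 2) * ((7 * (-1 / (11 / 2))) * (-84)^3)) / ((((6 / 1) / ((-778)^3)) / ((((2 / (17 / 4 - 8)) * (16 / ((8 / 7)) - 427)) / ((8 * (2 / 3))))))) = -2663983203080622078007296 / 55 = -48436058237829492327405.38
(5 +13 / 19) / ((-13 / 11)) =-1188 / 247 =-4.81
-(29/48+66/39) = -1433/624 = -2.30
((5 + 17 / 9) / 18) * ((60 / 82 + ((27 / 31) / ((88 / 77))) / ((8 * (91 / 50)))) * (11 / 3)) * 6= 1520035 / 230256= 6.60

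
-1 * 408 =-408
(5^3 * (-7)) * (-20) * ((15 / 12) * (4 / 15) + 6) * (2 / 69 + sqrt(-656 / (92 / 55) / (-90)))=665000 / 207 + 332500 * sqrt(20746) / 207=234572.68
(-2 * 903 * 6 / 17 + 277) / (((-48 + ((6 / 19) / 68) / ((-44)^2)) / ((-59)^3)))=-1542104.41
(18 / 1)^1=18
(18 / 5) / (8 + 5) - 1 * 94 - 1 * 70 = -10642 / 65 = -163.72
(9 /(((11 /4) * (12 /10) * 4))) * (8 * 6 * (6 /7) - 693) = -68445 /154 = -444.45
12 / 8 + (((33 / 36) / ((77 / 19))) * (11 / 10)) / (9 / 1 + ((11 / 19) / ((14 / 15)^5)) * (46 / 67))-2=-46540488457 / 98191399770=-0.47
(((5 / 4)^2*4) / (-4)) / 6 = -25 / 96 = -0.26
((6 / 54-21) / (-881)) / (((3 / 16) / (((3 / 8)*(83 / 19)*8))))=249664 / 150651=1.66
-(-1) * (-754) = -754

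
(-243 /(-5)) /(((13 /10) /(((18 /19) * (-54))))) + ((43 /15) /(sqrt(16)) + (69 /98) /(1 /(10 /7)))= -9713071457 /5083260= -1910.80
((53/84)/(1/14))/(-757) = -53/4542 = -0.01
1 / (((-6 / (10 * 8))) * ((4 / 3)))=-10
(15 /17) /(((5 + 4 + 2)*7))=15 /1309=0.01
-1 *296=-296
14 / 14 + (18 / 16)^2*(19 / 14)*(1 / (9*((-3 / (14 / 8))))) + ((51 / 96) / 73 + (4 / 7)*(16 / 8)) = 533417 / 261632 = 2.04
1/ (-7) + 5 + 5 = 69/ 7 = 9.86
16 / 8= 2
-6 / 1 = -6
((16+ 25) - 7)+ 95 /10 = 87 /2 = 43.50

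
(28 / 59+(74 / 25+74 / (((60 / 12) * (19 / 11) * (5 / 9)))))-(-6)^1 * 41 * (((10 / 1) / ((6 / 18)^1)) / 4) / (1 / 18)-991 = 903465963 / 28025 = 32237.86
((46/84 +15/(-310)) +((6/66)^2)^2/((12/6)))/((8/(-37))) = -352140137/152500656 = -2.31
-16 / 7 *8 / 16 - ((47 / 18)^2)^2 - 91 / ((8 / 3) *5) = -200064017 / 3674160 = -54.45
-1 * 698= -698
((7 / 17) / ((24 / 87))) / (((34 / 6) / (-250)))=-65.85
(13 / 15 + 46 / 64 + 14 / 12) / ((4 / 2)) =1321 / 960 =1.38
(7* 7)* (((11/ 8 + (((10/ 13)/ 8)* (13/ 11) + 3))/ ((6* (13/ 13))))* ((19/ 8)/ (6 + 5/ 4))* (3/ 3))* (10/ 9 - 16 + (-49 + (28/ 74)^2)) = -26257360745/ 34301664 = -765.48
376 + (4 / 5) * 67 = 2148 / 5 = 429.60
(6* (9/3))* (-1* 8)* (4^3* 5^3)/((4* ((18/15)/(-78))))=18720000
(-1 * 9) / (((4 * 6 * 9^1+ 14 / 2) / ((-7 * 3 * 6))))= 1134 / 223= 5.09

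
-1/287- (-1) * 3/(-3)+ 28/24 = 281/1722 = 0.16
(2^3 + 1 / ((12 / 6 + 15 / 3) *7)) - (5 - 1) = 197 / 49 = 4.02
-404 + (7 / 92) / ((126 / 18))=-37167 / 92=-403.99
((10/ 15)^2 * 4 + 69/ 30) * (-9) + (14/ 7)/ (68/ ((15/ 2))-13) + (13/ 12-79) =-407543/ 3540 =-115.13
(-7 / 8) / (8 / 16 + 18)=-7 / 148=-0.05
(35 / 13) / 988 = 35 / 12844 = 0.00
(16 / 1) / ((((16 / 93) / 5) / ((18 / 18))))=465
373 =373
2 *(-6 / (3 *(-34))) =2 / 17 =0.12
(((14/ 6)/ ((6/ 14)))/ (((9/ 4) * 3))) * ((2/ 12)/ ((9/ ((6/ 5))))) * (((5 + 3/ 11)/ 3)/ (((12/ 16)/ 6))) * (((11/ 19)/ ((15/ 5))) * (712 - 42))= 12186496/ 373977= 32.59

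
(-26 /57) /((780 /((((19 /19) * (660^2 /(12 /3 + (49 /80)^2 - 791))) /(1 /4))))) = 123904000 /95653581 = 1.30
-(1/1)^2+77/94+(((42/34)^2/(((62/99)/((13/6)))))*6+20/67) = 896953551/28211891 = 31.79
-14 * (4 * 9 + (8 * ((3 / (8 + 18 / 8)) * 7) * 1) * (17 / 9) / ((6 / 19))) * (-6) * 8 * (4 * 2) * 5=443161600 / 123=3602939.84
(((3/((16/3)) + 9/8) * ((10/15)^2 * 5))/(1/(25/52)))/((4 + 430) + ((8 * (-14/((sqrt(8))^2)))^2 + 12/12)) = 375/131248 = 0.00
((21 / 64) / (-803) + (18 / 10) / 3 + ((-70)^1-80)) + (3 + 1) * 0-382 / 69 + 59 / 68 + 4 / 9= -138913806311 / 904242240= -153.62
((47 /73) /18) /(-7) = -47 /9198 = -0.01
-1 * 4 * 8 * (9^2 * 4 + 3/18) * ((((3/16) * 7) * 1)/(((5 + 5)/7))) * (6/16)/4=-57183/64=-893.48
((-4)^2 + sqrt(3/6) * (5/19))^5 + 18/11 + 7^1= 854302748725 * sqrt(2)/19808792 + 1505211871851/1433531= 1110994.44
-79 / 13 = -6.08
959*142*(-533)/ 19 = -72582874/ 19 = -3820151.26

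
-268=-268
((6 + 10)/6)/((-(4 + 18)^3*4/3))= -0.00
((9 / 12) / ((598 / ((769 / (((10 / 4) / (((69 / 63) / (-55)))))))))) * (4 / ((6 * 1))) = -769 / 150150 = -0.01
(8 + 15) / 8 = 23 / 8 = 2.88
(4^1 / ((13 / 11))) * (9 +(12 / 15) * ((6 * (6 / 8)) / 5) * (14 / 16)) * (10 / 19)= 21186 / 1235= 17.15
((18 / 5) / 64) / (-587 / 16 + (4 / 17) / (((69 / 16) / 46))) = -459 / 278890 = -0.00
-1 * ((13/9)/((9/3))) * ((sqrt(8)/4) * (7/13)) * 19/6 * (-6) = 133 * sqrt(2)/54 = 3.48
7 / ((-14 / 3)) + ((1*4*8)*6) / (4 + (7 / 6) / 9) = 20067 / 446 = 44.99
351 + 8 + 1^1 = 360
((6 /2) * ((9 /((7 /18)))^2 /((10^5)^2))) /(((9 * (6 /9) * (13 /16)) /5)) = 6561 /39812500000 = 0.00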